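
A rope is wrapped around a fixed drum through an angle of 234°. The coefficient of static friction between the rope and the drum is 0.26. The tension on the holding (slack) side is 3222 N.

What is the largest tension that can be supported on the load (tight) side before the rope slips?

At impending slip the capstan equation gives T₂/T₁ = e^{μβ} with β in radians.
β = 234° × π/180 = 4.084 rad.
e^{μβ} = e^{0.26×4.084} = 2.892.
T₂ = T₁ · e^{μβ} = 3222 × 2.892 = 9320 N.

T_max ≈ 9320 N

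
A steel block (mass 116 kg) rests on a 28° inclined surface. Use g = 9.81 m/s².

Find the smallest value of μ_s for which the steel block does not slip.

At the slip threshold m g sin θ = μ_s m g cos θ, so μ_s,min = tan θ.
μ_s,min = tan 28° = 0.532.

μ_s,min ≈ 0.532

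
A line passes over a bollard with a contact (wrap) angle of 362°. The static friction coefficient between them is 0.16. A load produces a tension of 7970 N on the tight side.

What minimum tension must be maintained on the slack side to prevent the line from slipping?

Capstan equation at impending slip: T_tight/T_slack = e^{μβ}.
β = 362° = 6.318 rad; e^{μβ} = e^{0.16×6.318} = 2.748.
T_slack = T_tight / e^{μβ} = 7970 / 2.748 = 2900 N.

T_min ≈ 2900 N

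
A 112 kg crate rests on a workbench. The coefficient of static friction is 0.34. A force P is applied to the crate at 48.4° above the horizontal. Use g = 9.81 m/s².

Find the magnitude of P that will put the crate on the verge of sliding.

N = m g − P sin α (the pull lifts the crate).
At impending slip, P cos α = μ_s N = μ_s (m g − P sin α).
Solving: P (cos α + μ_s sin α) = μ_s m g → P = 0.34×1100/(cos 48.4° + 0.34 sin 48.4°) = 374/0.9182 = 407 N.

P ≈ 407 N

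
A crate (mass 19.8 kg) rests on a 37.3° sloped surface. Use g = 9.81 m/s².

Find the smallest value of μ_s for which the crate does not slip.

μ_s,min ≈ 0.762

At the slip threshold m g sin θ = μ_s m g cos θ, so μ_s,min = tan θ.
μ_s,min = tan 37.3° = 0.762.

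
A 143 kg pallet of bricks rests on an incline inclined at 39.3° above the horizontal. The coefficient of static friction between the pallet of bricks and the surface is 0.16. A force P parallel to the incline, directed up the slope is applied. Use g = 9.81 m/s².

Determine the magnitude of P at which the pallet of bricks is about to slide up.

At impending motion up the slope, friction acts down-slope at its limit: f = μ_s N.
P is parallel to the surface, so N = m g cos θ = 1090 N.
Along the incline: P = m g sin θ + μ_s N = 889 + 0.16×1090 = 1060 N.

P ≈ 1060 N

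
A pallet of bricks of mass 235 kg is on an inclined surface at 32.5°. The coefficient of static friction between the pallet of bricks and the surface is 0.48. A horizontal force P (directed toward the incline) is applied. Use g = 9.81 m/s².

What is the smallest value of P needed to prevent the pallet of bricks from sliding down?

P_min ≈ 277 N

The pallet of bricks tends to slide down (tan θ > μ_s), so at the point of impending slip friction acts up-slope at its limit: f = μ_s N.
Perpendicular to the incline: N = m g cos θ + P sin θ.
Along the incline: P cos θ + μ_s N = m g sin θ, i.e. P cos θ + μ_s (m g cos θ + P sin θ) = m g sin θ.
Solving, P (cos θ + μ_s sin θ) = m g (sin θ − μ_s cos θ), so P = 2310×0.1325/1.101 = 277 N.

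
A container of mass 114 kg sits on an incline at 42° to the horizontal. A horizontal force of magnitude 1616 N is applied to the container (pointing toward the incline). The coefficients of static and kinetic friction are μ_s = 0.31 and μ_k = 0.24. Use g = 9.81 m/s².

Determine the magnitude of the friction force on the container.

Normal direction: N = m g cos θ + P sin θ = 1912 N.
Along the incline, the net driving force (taking up-slope positive) is P cos θ − m g sin θ = 1201 − 748.3 = 452.6 N, so equilibrium requires friction f = -452.6 N (down-slope).
The limit of static friction is μ_s N = 592.8 N.
|f_req| = 452.6 ≤ 592.8 N → the container is in equilibrium; friction equals the required value.

f ≈ 453 N (down the incline)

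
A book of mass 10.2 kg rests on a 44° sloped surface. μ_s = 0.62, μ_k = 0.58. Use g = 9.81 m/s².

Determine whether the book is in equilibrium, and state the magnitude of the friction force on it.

f ≈ 41.7 N

N = m g cos θ = 72 N.
Down-slope weight component: m g sin θ = 69.5 N.
μ_s N = 44.6 N.
69.5 > 44.6 N, so it slides; kinetic friction f = μ_k N = 0.58×72 = 41.7 N.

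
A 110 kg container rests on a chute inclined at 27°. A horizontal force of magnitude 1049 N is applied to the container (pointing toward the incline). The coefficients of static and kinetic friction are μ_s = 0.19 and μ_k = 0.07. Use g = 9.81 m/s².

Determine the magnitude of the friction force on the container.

f ≈ 101 N (down the incline)

The horizontal push has a component P sin θ into the surface, so N = m g cos θ + P sin θ = 961.5 + 476.2 = 1438 N.
Along the incline, the net driving force (taking up-slope positive) is P cos θ − m g sin θ = 934.7 − 489.9 = 444.8 N, so equilibrium requires friction f = -444.8 N (down-slope).
The limit of static friction is μ_s N = 273.2 N.
The required 444.8 N exceeds the static limit, so the container slides up-slope and f = μ_k N = 0.07×1438 = 101 N.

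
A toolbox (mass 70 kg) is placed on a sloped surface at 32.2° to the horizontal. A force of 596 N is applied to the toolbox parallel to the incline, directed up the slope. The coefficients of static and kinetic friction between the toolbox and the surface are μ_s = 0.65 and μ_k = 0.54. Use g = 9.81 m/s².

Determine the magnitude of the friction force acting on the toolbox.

Perpendicular to the surface, N = m g cos θ = 70·9.81·cos 32.2° = 581.1 N.
For equilibrium along the incline the friction force must supply f = m g sin θ − P = 365.9 − 596 = -230.1 N (positive meaning up-slope).
The static-friction ceiling is μ_s N = 0.65 × 581.1 = 377.7 N.
Since |-230.1| ≤ 377.7 N, no slip — friction simply equals what equilibrium demands.

f ≈ 230 N (down the incline)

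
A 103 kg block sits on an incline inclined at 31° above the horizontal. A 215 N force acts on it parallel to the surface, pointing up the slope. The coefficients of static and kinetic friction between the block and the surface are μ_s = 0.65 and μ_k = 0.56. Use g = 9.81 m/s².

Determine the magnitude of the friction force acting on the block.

f ≈ 305 N (up the incline)

Normal force: N = m g cos θ = 103 × 9.81 × cos 31° = 866.1 N.
For equilibrium along the incline the friction force must supply f = m g sin θ − P = 520.4 − 215 = 305.4 N (positive meaning up-slope).
Maximum static friction available: μ_s N = 0.65 × 866.1 = 563 N.
Since |305.4| ≤ 563 N, the block remains in static equilibrium and friction takes exactly the required value.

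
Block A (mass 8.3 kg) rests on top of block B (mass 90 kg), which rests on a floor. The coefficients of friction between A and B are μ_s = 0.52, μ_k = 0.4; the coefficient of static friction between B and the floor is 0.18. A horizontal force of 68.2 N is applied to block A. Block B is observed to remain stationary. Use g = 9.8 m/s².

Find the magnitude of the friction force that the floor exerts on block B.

Normal force at the A–B interface: N₁ = m_A g = 81.34 N.
So the A–B interface can sustain at most μ_s N₁ = 42.3 N of static friction.
P = 68.2 N exceeds that limit, so A slips over B and the interface friction becomes kinetic: f₁ = μ_k N₁ = 0.4×81.34 = 32.5 N.
By Newton's third law B feels 32.5 N forward from A. With B stationary, the floor's static friction on B balances it: f₂ = 32.5 N (well within μ_s(m_A+m_B)g = 173.4 N).

f ≈ 32.5 N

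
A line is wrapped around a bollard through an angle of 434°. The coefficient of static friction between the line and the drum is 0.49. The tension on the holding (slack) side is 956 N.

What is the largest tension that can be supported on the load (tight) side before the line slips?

At impending slip the capstan equation gives T₂/T₁ = e^{μβ} with β in radians.
β = 434° × π/180 = 7.575 rad.
e^{μβ} = e^{0.49×7.575} = 40.92.
T₂ = T₁ · e^{μβ} = 956 × 40.92 = 39100 N.

T_max ≈ 39100 N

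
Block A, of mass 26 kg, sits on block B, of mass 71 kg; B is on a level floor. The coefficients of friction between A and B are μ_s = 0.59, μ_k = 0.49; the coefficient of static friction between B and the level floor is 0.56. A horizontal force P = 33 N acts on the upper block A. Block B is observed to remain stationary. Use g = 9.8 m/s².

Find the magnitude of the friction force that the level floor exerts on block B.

f ≈ 33 N

Normal force at the A–B interface: N₁ = m_A g = 254.8 N.
So the A–B interface can sustain at most μ_s N₁ = 150.3 N of static friction.
Since P = 33 N ≤ 150.3 N, A does not slip on B; friction on A equals P = 33 N.
By Newton's third law B feels 33 N forward from A. With B stationary, the floor's static friction on B balances it: f₂ = 33 N (well within μ_s(m_A+m_B)g = 532.3 N).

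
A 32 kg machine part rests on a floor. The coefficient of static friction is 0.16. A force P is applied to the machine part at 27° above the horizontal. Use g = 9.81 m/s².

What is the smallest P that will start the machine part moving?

P ≈ 52.1 N

N = m g − P sin α (the pull lifts the machine part).
At impending slip, P cos α = μ_s N = μ_s (m g − P sin α).
Solving: P (cos α + μ_s sin α) = μ_s m g → P = 0.16×314/(cos 27° + 0.16 sin 27°) = 50.2/0.9636 = 52.1 N.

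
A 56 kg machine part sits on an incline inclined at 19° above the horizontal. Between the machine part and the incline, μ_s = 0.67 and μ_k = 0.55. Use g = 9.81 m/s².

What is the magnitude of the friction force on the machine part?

f ≈ 179 N (up the incline)

The normal reaction is N = m g cos θ = 519.4 N.
For equilibrium along the incline, friction must balance the weight component: f = m g sin θ = 178.9 N up the slope.
The static-friction ceiling is μ_s N = 0.67 × 519.4 = 348 N.
Since |178.9| ≤ 348 N, static friction is sufficient; f equals the required value, not μ_s N.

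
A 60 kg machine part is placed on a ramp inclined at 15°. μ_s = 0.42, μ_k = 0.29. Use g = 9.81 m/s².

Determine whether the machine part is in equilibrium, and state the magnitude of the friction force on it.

N = m g cos θ = 569 N.
Down-slope weight component: m g sin θ = 152 N.
μ_s N = 239 N.
152 ≤ 239 N, so it stays put; friction = 152 N.

f ≈ 152 N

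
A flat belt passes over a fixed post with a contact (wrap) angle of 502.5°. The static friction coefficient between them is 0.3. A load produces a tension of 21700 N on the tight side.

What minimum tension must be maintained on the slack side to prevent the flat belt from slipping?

T_min ≈ 1560 N

Capstan equation at impending slip: T_tight/T_slack = e^{μβ}.
β = 502.5° = 8.77 rad; e^{μβ} = e^{0.3×8.77} = 13.89.
T_slack = T_tight / e^{μβ} = 21700 / 13.89 = 1560 N.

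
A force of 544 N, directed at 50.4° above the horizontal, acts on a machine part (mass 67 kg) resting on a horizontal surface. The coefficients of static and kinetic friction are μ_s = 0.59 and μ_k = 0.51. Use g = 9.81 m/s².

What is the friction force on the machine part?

f ≈ 121 N

Vertical equilibrium gives N = m g − P sin α = 238.1 N.
The horizontal driving force is P cos α = 346.8 N, so equilibrium needs friction f = 346.8 N.
μ_s N = 0.59 × 238.1 = 140.5 N.
The required friction exceeds μ_s N, so the machine part moves and f = μ_k N = 121 N.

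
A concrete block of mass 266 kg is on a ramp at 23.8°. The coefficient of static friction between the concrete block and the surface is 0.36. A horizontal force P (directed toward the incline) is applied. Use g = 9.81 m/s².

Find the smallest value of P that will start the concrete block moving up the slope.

P ≈ 2480 N

At impending motion up the slope, friction acts down-slope at its limit: f = μ_s N.
Perpendicular to the incline: N = m g cos θ + P sin θ.
Along the incline: P cos θ = m g sin θ + μ_s N = m g sin θ + μ_s (m g cos θ + P sin θ).
Solving, P (cos θ − μ_s sin θ) = m g (sin θ + μ_s cos θ), so P = 266×9.81×(sin 23.8° + 0.36 cos 23.8°)/(cos 23.8° − 0.36 sin 23.8°) = 2610×0.7329/0.7697 = 2480 N.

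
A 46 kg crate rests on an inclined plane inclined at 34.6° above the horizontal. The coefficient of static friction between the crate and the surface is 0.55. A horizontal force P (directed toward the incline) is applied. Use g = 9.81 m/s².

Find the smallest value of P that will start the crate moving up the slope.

P ≈ 902 N

At impending motion up the slope, friction acts down-slope at its limit: f = μ_s N.
Perpendicular to the incline: N = m g cos θ + P sin θ.
Along the incline: P cos θ = m g sin θ + μ_s N = m g sin θ + μ_s (m g cos θ + P sin θ).
Solving, P (cos θ − μ_s sin θ) = m g (sin θ + μ_s cos θ), so P = 46×9.81×(sin 34.6° + 0.55 cos 34.6°)/(cos 34.6° − 0.55 sin 34.6°) = 451×1.021/0.5108 = 902 N.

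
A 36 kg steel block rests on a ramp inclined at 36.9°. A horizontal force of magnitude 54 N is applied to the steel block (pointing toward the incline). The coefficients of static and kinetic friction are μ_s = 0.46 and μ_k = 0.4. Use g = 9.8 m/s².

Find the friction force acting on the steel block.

Resolve perpendicular to the incline: N = m g cos θ + P sin θ = 36×9.8×cos 36.9° + 54×sin 36.9° = 314.6 N.
Along the incline, the net driving force (taking up-slope positive) is P cos θ − m g sin θ = 43.18 − 211.8 = -168.6 N, so equilibrium requires friction f = 168.6 N (up-slope).
Maximum static friction: μ_s N = 0.46 × 314.6 = 144.7 N.
|f_req| = 168.6 > 144.7 N → the steel block slides down the incline; f = μ_k N = 0.4 × 314.6 = 126 N.

f ≈ 126 N (up the incline)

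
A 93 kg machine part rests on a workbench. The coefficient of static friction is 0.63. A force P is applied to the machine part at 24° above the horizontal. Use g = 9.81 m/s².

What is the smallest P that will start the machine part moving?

P ≈ 491 N

N = m g − P sin α (the pull lifts the machine part).
At impending slip, P cos α = μ_s N = μ_s (m g − P sin α).
Solving: P (cos α + μ_s sin α) = μ_s m g → P = 0.63×912/(cos 24° + 0.63 sin 24°) = 575/1.17 = 491 N.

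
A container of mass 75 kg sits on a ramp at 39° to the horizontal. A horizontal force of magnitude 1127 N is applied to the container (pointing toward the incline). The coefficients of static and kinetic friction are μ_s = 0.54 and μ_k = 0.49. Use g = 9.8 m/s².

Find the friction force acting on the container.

Normal direction: N = m g cos θ + P sin θ = 1280 N.
Parallel to the incline: P cos θ − m g sin θ = 875.8 − 462.6 = 413.3 N; the friction needed to balance this is 413.3 N acting down the slope.
Maximum static friction: μ_s N = 0.54 × 1280 = 691.4 N.
|f_req| = 413.3 ≤ 691.4 N → the container is in equilibrium; friction equals the required value.

f ≈ 413 N (down the incline)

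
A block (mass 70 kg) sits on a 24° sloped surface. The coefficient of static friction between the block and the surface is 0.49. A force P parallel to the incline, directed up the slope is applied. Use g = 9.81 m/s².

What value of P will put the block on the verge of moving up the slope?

P ≈ 587 N

At impending motion up the slope, friction acts down-slope at its limit: f = μ_s N.
P is parallel to the surface, so N = m g cos θ = 627 N.
Along the incline: P = m g sin θ + μ_s N = 279 + 0.49×627 = 587 N.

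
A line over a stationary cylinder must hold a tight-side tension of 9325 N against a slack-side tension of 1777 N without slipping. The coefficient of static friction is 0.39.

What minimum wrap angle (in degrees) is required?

β_min ≈ 244°

T₂/T₁ = e^{μβ} → β = ln(T₂/T₁)/μ.
β = ln(9325/1777)/0.39 = 1.658/0.39 = 4.251 rad.
In degrees: β = 4.251 × 180/π = 244°.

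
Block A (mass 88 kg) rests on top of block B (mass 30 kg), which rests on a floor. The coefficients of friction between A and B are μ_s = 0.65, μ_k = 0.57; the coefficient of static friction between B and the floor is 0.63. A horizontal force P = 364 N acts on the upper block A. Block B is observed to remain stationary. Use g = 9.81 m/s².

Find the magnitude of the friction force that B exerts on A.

Normal force at the A–B interface: N₁ = m_A g = 863.3 N.
Maximum static friction on A from B: μ_s N₁ = 0.65×863.3 = 561.1 N.
Since P = 364 N ≤ 561.1 N, A does not slip on B; friction on A equals P = 364 N.
B experiences an equal 364 N forward from A (third law). B is in equilibrium, so the floor supplies f₂ = 364 N of static friction (limit μ_s(m_A+m_B)g = 729.3 N, not exceeded).

f ≈ 364 N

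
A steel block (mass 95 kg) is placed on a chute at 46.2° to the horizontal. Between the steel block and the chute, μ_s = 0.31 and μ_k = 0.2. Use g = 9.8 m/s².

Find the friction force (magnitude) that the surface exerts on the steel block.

f ≈ 129 N (up the incline)

Normal force: N = m g cos θ = 95 × 9.8 × cos 46.2° = 644.4 N.
For equilibrium along the incline, friction must balance the weight component: f = m g sin θ = 672 N up the slope.
Maximum static friction available: μ_s N = 0.31 × 644.4 = 199.8 N.
Since |672| > 199.8 N, static friction cannot hold it; the steel block slides down the incline and kinetic friction applies: f = μ_k N = 0.2 × 644.4 = 129 N.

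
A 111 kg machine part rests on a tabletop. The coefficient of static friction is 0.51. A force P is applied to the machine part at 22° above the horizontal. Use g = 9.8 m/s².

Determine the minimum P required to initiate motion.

P ≈ 496 N

N = m g − P sin α (the pull lifts the machine part).
At impending slip, P cos α = μ_s N = μ_s (m g − P sin α).
Solving: P (cos α + μ_s sin α) = μ_s m g → P = 0.51×1090/(cos 22° + 0.51 sin 22°) = 555/1.118 = 496 N.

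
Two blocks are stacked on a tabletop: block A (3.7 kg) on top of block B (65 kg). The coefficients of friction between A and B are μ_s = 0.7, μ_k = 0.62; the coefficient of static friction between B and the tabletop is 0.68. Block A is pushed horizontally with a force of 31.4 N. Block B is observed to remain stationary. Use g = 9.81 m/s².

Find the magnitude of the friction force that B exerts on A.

f ≈ 22.5 N

Between the blocks, N₁ = m_A g = 36.3 N.
So the A–B interface can sustain at most μ_s N₁ = 25.41 N of static friction.
P = 31.4 N exceeds that limit, so A slips over B and the interface friction becomes kinetic: f₁ = μ_k N₁ = 0.62×36.3 = 22.5 N.
B experiences an equal 22.5 N forward from A (third law). B is in equilibrium, so the floor supplies f₂ = 22.5 N of static friction (limit μ_s(m_A+m_B)g = 458.3 N, not exceeded).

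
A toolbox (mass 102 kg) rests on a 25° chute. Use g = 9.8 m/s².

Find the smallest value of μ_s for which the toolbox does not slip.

At the slip threshold m g sin θ = μ_s m g cos θ, so μ_s,min = tan θ.
μ_s,min = tan 25° = 0.466.

μ_s,min ≈ 0.466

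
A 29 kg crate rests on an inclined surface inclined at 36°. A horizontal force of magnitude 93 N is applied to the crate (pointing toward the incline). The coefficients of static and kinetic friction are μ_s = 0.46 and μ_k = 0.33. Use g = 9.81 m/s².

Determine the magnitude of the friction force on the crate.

f ≈ 92 N (up the incline)

The horizontal push has a component P sin θ into the surface, so N = m g cos θ + P sin θ = 230.2 + 54.66 = 284.8 N.
Parallel to the incline: P cos θ − m g sin θ = 75.24 − 167.2 = -91.98 N; the friction needed to balance this is 91.98 N acting up the slope.
The limit of static friction is μ_s N = 131 N.
|f_req| = 91.98 ≤ 131 N → the crate is in equilibrium; friction equals the required value.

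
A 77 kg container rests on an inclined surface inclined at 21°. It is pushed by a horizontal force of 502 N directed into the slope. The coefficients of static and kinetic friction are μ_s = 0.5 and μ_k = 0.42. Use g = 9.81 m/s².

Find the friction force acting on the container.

f ≈ 198 N (down the incline)

Resolve perpendicular to the incline: N = m g cos θ + P sin θ = 77×9.81×cos 21° + 502×sin 21° = 885.1 N.
Parallel to the incline: P cos θ − m g sin θ = 468.7 − 270.7 = 198 N; the friction needed to balance this is 198 N acting down the slope.
Maximum static friction: μ_s N = 0.5 × 885.1 = 442.5 N.
|f_req| = 198 ≤ 442.5 N → the container is in equilibrium; friction equals the required value.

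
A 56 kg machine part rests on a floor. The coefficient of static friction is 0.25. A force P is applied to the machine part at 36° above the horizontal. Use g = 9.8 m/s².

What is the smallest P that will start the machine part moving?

N = m g − P sin α (the pull lifts the machine part).
At impending slip, P cos α = μ_s N = μ_s (m g − P sin α).
Solving: P (cos α + μ_s sin α) = μ_s m g → P = 0.25×549/(cos 36° + 0.25 sin 36°) = 137/0.956 = 144 N.

P ≈ 144 N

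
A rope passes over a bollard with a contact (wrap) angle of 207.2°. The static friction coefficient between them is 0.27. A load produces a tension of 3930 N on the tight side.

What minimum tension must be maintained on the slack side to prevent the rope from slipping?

T_min ≈ 1480 N

Capstan equation at impending slip: T_tight/T_slack = e^{μβ}.
β = 207.2° = 3.616 rad; e^{μβ} = e^{0.27×3.616} = 2.655.
T_slack = T_tight / e^{μβ} = 3930 / 2.655 = 1480 N.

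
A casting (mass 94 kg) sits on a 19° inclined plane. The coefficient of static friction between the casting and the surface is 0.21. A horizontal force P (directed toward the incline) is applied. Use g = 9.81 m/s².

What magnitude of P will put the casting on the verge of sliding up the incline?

At impending motion up the slope, friction acts down-slope at its limit: f = μ_s N.
Perpendicular to the incline: N = m g cos θ + P sin θ.
Along the incline: P cos θ = m g sin θ + μ_s N = m g sin θ + μ_s (m g cos θ + P sin θ).
Solving, P (cos θ − μ_s sin θ) = m g (sin θ + μ_s cos θ), so P = 94×9.81×(sin 19° + 0.21 cos 19°)/(cos 19° − 0.21 sin 19°) = 922×0.5241/0.8771 = 551 N.

P ≈ 551 N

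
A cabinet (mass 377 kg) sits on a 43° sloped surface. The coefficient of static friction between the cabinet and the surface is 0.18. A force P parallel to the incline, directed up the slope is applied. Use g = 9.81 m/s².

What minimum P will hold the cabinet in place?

The cabinet tends to slide down (tan θ > μ_s), so at the point of impending slip friction acts up-slope at its limit: f = μ_s N.
P is parallel to the surface, so N = m g cos θ = 2700 N.
Along the incline: P + μ_s N = m g sin θ, so P = 2520 − 0.18×2700 = 2040 N.

P_min ≈ 2040 N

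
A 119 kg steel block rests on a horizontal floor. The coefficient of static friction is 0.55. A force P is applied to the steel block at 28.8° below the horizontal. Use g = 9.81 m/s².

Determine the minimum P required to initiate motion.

P ≈ 1050 N

N = m g + P sin α (the push presses the steel block into the horizontal floor).
At impending slip, P cos α = μ_s N = μ_s (m g + P sin α).
Solving: P (cos α − μ_s sin α) = μ_s m g → P = 0.55×1170/(cos 28.8° − 0.55 sin 28.8°) = 642/0.6113 = 1050 N.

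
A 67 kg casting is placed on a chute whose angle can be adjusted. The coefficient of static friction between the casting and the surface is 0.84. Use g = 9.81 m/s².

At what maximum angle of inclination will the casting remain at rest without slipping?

θ_max ≈ 40°

At the slip threshold, m g sin θ = μ_s · m g cos θ, so tan θ = μ_s.
θ_max = arctan(0.84) = 40°.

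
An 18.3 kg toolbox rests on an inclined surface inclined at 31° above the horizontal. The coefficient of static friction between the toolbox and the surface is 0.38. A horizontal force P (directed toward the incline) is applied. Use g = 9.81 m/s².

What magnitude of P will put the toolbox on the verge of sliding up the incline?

At impending motion up the slope, friction acts down-slope at its limit: f = μ_s N.
Perpendicular to the incline: N = m g cos θ + P sin θ.
Along the incline: P cos θ = m g sin θ + μ_s N = m g sin θ + μ_s (m g cos θ + P sin θ).
Solving, P (cos θ − μ_s sin θ) = m g (sin θ + μ_s cos θ), so P = 18.3×9.81×(sin 31° + 0.38 cos 31°)/(cos 31° − 0.38 sin 31°) = 180×0.8408/0.6615 = 228 N.

P ≈ 228 N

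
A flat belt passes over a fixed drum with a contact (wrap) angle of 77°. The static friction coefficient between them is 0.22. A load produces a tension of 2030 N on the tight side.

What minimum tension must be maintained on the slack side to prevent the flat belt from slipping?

Capstan equation at impending slip: T_tight/T_slack = e^{μβ}.
β = 77° = 1.344 rad; e^{μβ} = e^{0.22×1.344} = 1.344.
T_slack = T_tight / e^{μβ} = 2030 / 1.344 = 1510 N.

T_min ≈ 1510 N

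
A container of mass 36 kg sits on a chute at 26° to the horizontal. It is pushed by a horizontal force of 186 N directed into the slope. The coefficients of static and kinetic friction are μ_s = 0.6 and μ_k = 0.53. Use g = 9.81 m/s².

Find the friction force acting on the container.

The horizontal push has a component P sin θ into the surface, so N = m g cos θ + P sin θ = 317.4 + 81.54 = 399 N.
Along the incline, the net driving force (taking up-slope positive) is P cos θ − m g sin θ = 167.2 − 154.8 = 12.36 N, so equilibrium requires friction f = -12.36 N (down-slope).
Maximum static friction: μ_s N = 0.6 × 399 = 239.4 N.
|f_req| = 12.36 ≤ 239.4 N → the container is in equilibrium; friction equals the required value.

f ≈ 12.4 N (down the incline)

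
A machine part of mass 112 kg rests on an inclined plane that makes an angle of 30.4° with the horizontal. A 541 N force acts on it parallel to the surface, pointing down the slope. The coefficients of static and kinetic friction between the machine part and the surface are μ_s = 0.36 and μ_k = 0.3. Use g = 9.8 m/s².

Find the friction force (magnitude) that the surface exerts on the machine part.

The normal reaction is N = m g cos θ = 946.7 N.
Parallel to the incline, ΣF = 0 gives f = m g sin θ + P = 555.4 + 541 = 1096 N (up-slope positive).
Static friction can supply at most μ_s N = 340.8 N.
|1096| exceeds 340.8 N, so the machine part slips down-slope; friction is kinetic, f = μ_k N = 0.3×946.7 = 284 N.

f ≈ 284 N (up the incline)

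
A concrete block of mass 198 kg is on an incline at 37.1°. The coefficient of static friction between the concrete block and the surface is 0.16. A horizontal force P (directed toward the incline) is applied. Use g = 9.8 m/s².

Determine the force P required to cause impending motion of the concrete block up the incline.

P ≈ 2020 N

At impending motion up the slope, friction acts down-slope at its limit: f = μ_s N.
Perpendicular to the incline: N = m g cos θ + P sin θ.
Along the incline: P cos θ = m g sin θ + μ_s N = m g sin θ + μ_s (m g cos θ + P sin θ).
Solving, P (cos θ − μ_s sin θ) = m g (sin θ + μ_s cos θ), so P = 198×9.8×(sin 37.1° + 0.16 cos 37.1°)/(cos 37.1° − 0.16 sin 37.1°) = 1940×0.7308/0.7011 = 2020 N.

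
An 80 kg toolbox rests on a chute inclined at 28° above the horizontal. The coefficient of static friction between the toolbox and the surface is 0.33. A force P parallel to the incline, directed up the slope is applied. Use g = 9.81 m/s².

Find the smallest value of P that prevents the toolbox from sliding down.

P_min ≈ 140 N

The toolbox tends to slide down (tan θ > μ_s), so at the point of impending slip friction acts up-slope at its limit: f = μ_s N.
P is parallel to the surface, so N = m g cos θ = 693 N.
Along the incline: P + μ_s N = m g sin θ, so P = 368 − 0.33×693 = 140 N.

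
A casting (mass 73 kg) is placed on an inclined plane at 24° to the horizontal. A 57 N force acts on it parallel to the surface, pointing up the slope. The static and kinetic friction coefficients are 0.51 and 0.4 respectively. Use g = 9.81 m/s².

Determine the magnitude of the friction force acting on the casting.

f ≈ 234 N (up the incline)

Perpendicular to the surface, N = m g cos θ = 73·9.81·cos 24° = 654.2 N.
The friction needed for equilibrium is m g sin θ − P = 291.3 − 57 = 234.3 N, measured positive up-slope.
The static-friction ceiling is μ_s N = 0.51 × 654.2 = 333.7 N.
Since |234.3| ≤ 333.7 N, static friction is sufficient; f equals the required value, not μ_s N.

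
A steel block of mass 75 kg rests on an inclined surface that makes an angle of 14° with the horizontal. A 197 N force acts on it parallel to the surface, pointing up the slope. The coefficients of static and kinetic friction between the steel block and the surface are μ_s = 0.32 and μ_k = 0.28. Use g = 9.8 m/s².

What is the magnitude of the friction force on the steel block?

f ≈ 19.2 N (down the incline)

The normal reaction is N = m g cos θ = 713.2 N.
For equilibrium along the incline the friction force must supply f = m g sin θ − P = 177.8 − 197 = -19.19 N (positive meaning up-slope).
The static-friction ceiling is μ_s N = 0.32 × 713.2 = 228.2 N.
Since |-19.19| ≤ 228.2 N, no slip — friction simply equals what equilibrium demands.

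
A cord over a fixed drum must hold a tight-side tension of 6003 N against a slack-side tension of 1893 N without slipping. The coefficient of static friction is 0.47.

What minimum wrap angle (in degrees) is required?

β_min ≈ 141°

T₂/T₁ = e^{μβ} → β = ln(T₂/T₁)/μ.
β = ln(6003/1893)/0.47 = 1.154/0.47 = 2.456 rad.
In degrees: β = 2.456 × 180/π = 141°.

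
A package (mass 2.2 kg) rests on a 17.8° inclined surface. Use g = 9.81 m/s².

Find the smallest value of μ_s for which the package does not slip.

At the slip threshold m g sin θ = μ_s m g cos θ, so μ_s,min = tan θ.
μ_s,min = tan 17.8° = 0.321.

μ_s,min ≈ 0.321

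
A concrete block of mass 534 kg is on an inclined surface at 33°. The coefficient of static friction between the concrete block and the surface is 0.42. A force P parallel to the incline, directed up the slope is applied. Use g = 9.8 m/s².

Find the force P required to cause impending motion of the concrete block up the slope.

At impending motion up the slope, friction acts down-slope at its limit: f = μ_s N.
P is parallel to the surface, so N = m g cos θ = 4390 N.
Along the incline: P = m g sin θ + μ_s N = 2850 + 0.42×4390 = 4690 N.

P ≈ 4690 N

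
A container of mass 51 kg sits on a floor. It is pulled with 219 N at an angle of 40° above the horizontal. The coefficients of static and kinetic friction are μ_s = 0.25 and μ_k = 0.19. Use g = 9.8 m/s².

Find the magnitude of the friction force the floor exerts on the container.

Vertical equilibrium gives N = m g − P sin α = 359 N.
The horizontal driving force is P cos α = 167.8 N, so equilibrium needs friction f = 167.8 N.
The static-friction limit is μ_s N = 89.76 N.
The required friction exceeds μ_s N, so the container moves and f = μ_k N = 68.2 N.

f ≈ 68.2 N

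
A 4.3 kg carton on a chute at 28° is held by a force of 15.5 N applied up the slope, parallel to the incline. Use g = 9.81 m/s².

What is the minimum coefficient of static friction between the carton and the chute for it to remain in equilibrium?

N = m g cos θ = 37.25 N.
Friction must make up the shortfall along the incline: f = m g sin θ − P = 19.8 − 15.5 = 4.304 N.
At the threshold f = μ_s N, so μ_s,min = 4.304/37.25 = 0.116.

μ_s,min ≈ 0.116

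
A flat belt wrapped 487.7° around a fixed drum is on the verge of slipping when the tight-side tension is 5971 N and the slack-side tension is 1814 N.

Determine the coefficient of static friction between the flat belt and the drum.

μ ≈ 0.14

T₂/T₁ = e^{μβ} → μ = ln(T₂/T₁)/β.
β = 487.7° = 8.512 rad.
μ = ln(5971/1814)/8.512 = ln(3.292)/8.512 = 0.14.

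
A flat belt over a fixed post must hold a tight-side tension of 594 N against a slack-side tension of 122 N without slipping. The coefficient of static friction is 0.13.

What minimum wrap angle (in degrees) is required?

T₂/T₁ = e^{μβ} → β = ln(T₂/T₁)/μ.
β = ln(594/122)/0.13 = 1.583/0.13 = 12.18 rad.
In degrees: β = 12.18 × 180/π = 698°.

β_min ≈ 698°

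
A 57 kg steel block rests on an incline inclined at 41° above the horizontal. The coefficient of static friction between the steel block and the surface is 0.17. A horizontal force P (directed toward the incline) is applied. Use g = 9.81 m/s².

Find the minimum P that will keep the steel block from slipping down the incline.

The steel block tends to slide down (tan θ > μ_s), so at the point of impending slip friction acts up-slope at its limit: f = μ_s N.
Perpendicular to the incline: N = m g cos θ + P sin θ.
Along the incline: P cos θ + μ_s N = m g sin θ, i.e. P cos θ + μ_s (m g cos θ + P sin θ) = m g sin θ.
Solving, P (cos θ + μ_s sin θ) = m g (sin θ − μ_s cos θ), so P = 559×0.5278/0.8662 = 341 N.

P_min ≈ 341 N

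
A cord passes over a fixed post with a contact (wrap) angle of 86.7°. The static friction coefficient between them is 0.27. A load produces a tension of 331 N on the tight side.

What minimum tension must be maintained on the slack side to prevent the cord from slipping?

Capstan equation at impending slip: T_tight/T_slack = e^{μβ}.
β = 86.7° = 1.513 rad; e^{μβ} = e^{0.27×1.513} = 1.505.
T_slack = T_tight / e^{μβ} = 331 / 1.505 = 220 N.

T_min ≈ 220 N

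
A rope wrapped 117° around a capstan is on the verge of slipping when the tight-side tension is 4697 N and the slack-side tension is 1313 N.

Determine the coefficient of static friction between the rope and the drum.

T₂/T₁ = e^{μβ} → μ = ln(T₂/T₁)/β.
β = 117° = 2.042 rad.
μ = ln(4697/1313)/2.042 = ln(3.577)/2.042 = 0.624.

μ ≈ 0.624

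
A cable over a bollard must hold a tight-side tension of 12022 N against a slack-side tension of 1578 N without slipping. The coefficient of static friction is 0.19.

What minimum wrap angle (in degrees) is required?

β_min ≈ 612°

T₂/T₁ = e^{μβ} → β = ln(T₂/T₁)/μ.
β = ln(12022/1578)/0.19 = 2.031/0.19 = 10.69 rad.
In degrees: β = 10.69 × 180/π = 612°.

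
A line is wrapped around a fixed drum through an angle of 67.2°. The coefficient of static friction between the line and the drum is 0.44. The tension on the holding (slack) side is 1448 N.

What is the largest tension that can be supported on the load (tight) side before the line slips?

T_max ≈ 2430 N

At impending slip the capstan equation gives T₂/T₁ = e^{μβ} with β in radians.
β = 67.2° × π/180 = 1.173 rad.
e^{μβ} = e^{0.44×1.173} = 1.675.
T₂ = T₁ · e^{μβ} = 1448 × 1.675 = 2430 N.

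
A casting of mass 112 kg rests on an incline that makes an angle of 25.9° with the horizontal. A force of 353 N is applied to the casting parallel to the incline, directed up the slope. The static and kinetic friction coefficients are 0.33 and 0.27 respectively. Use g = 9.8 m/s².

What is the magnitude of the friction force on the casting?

Perpendicular to the surface, N = m g cos θ = 112·9.8·cos 25.9° = 987.4 N.
Parallel to the incline, ΣF = 0 gives f = m g sin θ − P = 479.4 − 353 = 126.4 N (up-slope positive).
Maximum static friction available: μ_s N = 0.33 × 987.4 = 325.8 N.
Since |126.4| ≤ 325.8 N, no slip — friction simply equals what equilibrium demands.

f ≈ 126 N (up the incline)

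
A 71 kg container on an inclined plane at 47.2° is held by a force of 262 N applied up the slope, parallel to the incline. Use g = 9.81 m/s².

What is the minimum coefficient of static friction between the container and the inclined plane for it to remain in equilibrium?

N = m g cos θ = 473.2 N.
Friction must make up the shortfall along the incline: f = m g sin θ − P = 511.1 − 262 = 249.1 N.
At the threshold f = μ_s N, so μ_s,min = 249.1/473.2 = 0.526.

μ_s,min ≈ 0.526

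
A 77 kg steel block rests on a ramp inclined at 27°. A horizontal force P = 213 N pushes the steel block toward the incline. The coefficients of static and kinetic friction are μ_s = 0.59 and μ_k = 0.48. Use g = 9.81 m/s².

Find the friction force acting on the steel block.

f ≈ 153 N (up the incline)

The horizontal push has a component P sin θ into the surface, so N = m g cos θ + P sin θ = 673 + 96.7 = 769.7 N.
Along the incline, the net driving force (taking up-slope positive) is P cos θ − m g sin θ = 189.8 − 342.9 = -153.1 N, so equilibrium requires friction f = 153.1 N (up-slope).
Maximum static friction: μ_s N = 0.59 × 769.7 = 454.1 N.
Since 153.1 N is within the 454.1 N limit, the steel block stays put and friction is exactly 153 N.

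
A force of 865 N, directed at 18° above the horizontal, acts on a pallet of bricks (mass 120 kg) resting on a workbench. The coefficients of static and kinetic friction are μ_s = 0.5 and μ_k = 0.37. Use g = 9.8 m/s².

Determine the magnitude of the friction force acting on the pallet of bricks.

Vertical equilibrium gives N = m g − P sin α = 908.7 N.
For equilibrium, f = P cos α = 865×cos 18° = 822.7 N.
μ_s N = 0.5 × 908.7 = 454.4 N.
The required friction exceeds μ_s N, so the pallet of bricks moves and f = μ_k N = 336 N.

f ≈ 336 N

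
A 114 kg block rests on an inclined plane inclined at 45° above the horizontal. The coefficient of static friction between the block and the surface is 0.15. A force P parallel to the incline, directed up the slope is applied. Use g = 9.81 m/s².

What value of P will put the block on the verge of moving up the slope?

P ≈ 909 N

At impending motion up the slope, friction acts down-slope at its limit: f = μ_s N.
P is parallel to the surface, so N = m g cos θ = 791 N.
Along the incline: P = m g sin θ + μ_s N = 791 + 0.15×791 = 909 N.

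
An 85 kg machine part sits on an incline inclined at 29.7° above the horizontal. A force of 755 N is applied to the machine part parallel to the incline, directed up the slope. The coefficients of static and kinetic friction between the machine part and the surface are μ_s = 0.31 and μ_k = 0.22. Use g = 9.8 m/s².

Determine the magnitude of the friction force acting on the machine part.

Perpendicular to the surface, N = m g cos θ = 85·9.8·cos 29.7° = 723.6 N.
The friction needed for equilibrium is m g sin θ − P = 412.7 − 755 = -342.3 N, measured positive up-slope.
The static-friction ceiling is μ_s N = 0.31 × 723.6 = 224.3 N.
|-342.3| exceeds 224.3 N, so the machine part slips up-slope; friction is kinetic, f = μ_k N = 0.22×723.6 = 159 N.

f ≈ 159 N (down the incline)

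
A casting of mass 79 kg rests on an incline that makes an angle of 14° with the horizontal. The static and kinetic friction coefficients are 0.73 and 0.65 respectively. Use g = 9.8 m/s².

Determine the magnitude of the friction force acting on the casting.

f ≈ 187 N (up the incline)

The normal reaction is N = m g cos θ = 751.2 N.
For equilibrium along the incline, friction must balance the weight component: f = m g sin θ = 187.3 N up the slope.
The static-friction ceiling is μ_s N = 0.73 × 751.2 = 548.4 N.
Since |187.3| ≤ 548.4 N, the casting remains in static equilibrium and friction takes exactly the required value.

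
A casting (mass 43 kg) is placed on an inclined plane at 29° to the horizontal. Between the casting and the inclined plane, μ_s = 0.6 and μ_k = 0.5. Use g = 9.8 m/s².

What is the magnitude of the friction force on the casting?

The normal reaction is N = m g cos θ = 368.6 N.
For equilibrium along the incline, friction must balance the weight component: f = m g sin θ = 204.3 N up the slope.
Static friction can supply at most μ_s N = 221.1 N.
Since |204.3| ≤ 221.1 N, static friction is sufficient; f equals the required value, not μ_s N.

f ≈ 204 N (up the incline)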